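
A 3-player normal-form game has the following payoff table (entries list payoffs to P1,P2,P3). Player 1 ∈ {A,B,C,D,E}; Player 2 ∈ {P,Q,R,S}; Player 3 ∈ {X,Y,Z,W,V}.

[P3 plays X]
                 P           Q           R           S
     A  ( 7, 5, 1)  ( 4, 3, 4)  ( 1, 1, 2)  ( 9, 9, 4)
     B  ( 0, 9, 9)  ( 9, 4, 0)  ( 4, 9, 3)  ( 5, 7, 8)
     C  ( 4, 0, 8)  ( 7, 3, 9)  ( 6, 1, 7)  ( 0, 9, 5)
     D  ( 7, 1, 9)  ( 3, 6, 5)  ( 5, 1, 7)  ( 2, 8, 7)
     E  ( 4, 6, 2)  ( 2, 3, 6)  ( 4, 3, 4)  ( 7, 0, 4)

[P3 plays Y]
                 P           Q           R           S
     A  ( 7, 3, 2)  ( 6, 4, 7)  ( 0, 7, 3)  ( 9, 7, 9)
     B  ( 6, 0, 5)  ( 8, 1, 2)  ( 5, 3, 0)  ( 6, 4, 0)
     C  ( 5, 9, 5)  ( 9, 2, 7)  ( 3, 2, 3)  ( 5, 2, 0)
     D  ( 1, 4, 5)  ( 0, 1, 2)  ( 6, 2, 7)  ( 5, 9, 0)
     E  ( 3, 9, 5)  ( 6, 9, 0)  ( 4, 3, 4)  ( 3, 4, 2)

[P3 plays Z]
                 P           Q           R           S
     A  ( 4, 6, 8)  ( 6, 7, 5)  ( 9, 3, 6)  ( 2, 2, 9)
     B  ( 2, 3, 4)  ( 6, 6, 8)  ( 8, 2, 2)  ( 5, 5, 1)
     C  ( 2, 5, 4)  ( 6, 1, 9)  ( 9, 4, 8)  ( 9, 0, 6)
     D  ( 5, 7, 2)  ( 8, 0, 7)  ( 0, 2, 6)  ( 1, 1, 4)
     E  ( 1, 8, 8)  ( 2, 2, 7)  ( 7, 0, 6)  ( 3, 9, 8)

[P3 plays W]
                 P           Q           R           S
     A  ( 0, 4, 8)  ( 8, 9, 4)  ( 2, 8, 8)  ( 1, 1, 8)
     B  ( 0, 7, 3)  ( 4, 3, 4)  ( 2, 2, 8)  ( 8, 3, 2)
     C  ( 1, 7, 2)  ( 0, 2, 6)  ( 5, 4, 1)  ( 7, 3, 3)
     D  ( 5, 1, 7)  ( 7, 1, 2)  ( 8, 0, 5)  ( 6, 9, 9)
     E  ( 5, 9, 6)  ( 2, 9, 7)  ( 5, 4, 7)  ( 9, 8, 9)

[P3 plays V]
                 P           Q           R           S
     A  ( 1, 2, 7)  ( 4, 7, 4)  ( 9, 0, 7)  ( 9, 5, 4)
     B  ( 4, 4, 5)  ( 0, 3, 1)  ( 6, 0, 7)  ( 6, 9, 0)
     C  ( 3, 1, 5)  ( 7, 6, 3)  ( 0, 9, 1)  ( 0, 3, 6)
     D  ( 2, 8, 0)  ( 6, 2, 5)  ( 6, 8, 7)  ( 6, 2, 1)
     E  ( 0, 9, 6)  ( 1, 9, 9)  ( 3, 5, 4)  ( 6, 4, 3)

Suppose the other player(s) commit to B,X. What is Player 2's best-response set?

u_2(P vs B,X) = 9
u_2(Q vs B,X) = 4
u_2(R vs B,X) = 9
u_2(S vs B,X) = 7
max payoff 9 at {P,R}

argmax u_2 = {P,R}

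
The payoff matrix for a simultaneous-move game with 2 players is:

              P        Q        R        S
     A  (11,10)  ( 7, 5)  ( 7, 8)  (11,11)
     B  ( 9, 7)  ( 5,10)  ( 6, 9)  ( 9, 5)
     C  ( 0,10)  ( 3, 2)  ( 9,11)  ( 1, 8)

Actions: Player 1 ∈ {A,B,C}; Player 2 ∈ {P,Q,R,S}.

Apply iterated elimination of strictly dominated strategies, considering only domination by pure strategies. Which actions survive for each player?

Survivors P1:{A,C} P2:{P,R,S}

P1 drop B (A beats it: P:11>9 Q:7>5 R:7>6 S:11>9)
P2 drop Q (P beats it: A:10>5 C:10>2)
P1→{A,C} P2→{P,R,S}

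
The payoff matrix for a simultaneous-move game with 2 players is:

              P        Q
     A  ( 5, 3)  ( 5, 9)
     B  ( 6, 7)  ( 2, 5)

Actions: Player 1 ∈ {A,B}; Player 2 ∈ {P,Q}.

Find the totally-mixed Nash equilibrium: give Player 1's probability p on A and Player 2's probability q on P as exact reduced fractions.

p=1/4, q=3/4

P1 indiff ⇒ q·5+(1-q)·5 = q·6+(1-q)·2 ⇒ q(-1) = (1-q)(-3) ⇒ q = 3/4
P2 indiff ⇒ p·3+(1-p)·7 = p·9+(1-p)·5 ⇒ p(-6) = (1-p)(-2) ⇒ p = 1/4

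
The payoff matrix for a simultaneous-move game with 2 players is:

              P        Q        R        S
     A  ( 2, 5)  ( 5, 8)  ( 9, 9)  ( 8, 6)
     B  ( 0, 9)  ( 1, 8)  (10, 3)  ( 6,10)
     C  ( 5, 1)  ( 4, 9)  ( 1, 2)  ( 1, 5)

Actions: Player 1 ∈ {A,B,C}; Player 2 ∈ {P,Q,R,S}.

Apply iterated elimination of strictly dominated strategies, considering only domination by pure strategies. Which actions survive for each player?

Survivors P1:{A,B} P2:{Q,R,S}

P2 drop P (S beats it: A:6>5 B:10>9 C:5>1)
P1 drop C (A beats it: Q:5>4 R:9>1 S:8>1)
P1→{A,B} P2→{Q,R,S}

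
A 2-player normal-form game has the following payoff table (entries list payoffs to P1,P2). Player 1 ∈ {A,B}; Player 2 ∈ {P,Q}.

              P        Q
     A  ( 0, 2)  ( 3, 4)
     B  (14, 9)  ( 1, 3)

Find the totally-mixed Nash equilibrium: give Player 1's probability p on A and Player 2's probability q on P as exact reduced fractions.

P1 indiff ⇒ q·0+(1-q)·3 = q·14+(1-q)·1 ⇒ q(-14) = (1-q)(-2) ⇒ q = 1/8
P2 indiff ⇒ p·2+(1-p)·9 = p·4+(1-p)·3 ⇒ p(-2) = (1-p)(-6) ⇒ p = 3/4

(p,q) = (3/4, 1/8)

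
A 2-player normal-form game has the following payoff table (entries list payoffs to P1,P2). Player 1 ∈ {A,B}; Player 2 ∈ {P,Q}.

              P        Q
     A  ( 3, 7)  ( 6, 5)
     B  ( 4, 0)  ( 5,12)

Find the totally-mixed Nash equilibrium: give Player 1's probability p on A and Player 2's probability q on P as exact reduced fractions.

p=6/7, q=1/2

P1 indiff ⇒ q·3+(1-q)·6 = q·4+(1-q)·5 ⇒ q(-1) = (1-q)(-1) ⇒ q = 1/2
P2 indiff ⇒ p·7+(1-p)·0 = p·5+(1-p)·12 ⇒ p(2) = (1-p)(12) ⇒ p = 6/7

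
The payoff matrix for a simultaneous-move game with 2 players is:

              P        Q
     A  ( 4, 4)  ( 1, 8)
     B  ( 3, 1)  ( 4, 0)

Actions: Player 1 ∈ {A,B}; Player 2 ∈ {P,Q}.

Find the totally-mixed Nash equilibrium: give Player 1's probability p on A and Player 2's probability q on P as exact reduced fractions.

P1 mixes 1/5 on A; P2 mixes 3/4 on P

P1 indiff ⇒ q·4+(1-q)·1 = q·3+(1-q)·4 ⇒ q(1) = (1-q)(3) ⇒ q = 3/4
P2 indiff ⇒ p·4+(1-p)·1 = p·8+(1-p)·0 ⇒ p(-4) = (1-p)(-1) ⇒ p = 1/5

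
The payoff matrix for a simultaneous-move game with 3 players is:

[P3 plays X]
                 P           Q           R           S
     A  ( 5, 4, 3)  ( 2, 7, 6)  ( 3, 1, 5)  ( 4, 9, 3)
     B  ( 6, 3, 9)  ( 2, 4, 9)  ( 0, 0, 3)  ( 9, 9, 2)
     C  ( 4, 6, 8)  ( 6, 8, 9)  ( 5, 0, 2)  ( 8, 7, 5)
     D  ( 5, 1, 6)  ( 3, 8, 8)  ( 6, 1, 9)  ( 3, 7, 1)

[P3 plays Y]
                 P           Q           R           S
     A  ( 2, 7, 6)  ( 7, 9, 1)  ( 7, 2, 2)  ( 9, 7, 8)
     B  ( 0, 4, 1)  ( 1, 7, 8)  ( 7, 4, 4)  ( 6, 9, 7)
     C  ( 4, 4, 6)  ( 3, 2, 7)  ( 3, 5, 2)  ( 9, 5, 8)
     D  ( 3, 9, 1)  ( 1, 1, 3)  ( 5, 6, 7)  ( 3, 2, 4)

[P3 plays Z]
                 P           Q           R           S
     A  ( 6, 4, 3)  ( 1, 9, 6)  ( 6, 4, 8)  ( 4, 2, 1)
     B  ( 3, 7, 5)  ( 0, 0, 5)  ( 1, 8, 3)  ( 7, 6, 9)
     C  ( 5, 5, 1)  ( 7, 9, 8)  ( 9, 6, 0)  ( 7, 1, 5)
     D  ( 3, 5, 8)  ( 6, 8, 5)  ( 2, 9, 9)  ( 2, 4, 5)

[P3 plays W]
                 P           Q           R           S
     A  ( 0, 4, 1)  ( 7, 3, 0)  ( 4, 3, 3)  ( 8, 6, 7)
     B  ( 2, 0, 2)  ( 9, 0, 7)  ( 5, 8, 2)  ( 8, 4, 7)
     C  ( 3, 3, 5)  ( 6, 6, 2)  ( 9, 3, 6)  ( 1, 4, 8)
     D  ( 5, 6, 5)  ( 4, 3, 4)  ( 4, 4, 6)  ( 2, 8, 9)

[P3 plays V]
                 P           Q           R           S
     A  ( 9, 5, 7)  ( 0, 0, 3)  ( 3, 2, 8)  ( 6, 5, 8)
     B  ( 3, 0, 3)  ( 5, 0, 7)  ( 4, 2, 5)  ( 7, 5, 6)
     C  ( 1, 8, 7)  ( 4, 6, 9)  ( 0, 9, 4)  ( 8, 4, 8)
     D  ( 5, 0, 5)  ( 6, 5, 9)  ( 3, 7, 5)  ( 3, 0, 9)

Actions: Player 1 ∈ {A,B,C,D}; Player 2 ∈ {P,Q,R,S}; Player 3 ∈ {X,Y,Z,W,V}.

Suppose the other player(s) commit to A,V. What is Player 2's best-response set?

u_2(P vs A,V) = 5
u_2(Q vs A,V) = 0
u_2(R vs A,V) = 2
u_2(S vs A,V) = 5
max payoff 5 at {P,S}

argmax u_2 = {P,S}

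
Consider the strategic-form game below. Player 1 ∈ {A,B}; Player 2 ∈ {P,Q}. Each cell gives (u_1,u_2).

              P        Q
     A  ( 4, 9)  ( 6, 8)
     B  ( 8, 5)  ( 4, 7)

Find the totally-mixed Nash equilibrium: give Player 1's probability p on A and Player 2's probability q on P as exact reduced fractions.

p=2/3, q=1/3

P1 indiff ⇒ q·4+(1-q)·6 = q·8+(1-q)·4 ⇒ q(-4) = (1-q)(-2) ⇒ q = 1/3
P2 indiff ⇒ p·9+(1-p)·5 = p·8+(1-p)·7 ⇒ p(1) = (1-p)(2) ⇒ p = 2/3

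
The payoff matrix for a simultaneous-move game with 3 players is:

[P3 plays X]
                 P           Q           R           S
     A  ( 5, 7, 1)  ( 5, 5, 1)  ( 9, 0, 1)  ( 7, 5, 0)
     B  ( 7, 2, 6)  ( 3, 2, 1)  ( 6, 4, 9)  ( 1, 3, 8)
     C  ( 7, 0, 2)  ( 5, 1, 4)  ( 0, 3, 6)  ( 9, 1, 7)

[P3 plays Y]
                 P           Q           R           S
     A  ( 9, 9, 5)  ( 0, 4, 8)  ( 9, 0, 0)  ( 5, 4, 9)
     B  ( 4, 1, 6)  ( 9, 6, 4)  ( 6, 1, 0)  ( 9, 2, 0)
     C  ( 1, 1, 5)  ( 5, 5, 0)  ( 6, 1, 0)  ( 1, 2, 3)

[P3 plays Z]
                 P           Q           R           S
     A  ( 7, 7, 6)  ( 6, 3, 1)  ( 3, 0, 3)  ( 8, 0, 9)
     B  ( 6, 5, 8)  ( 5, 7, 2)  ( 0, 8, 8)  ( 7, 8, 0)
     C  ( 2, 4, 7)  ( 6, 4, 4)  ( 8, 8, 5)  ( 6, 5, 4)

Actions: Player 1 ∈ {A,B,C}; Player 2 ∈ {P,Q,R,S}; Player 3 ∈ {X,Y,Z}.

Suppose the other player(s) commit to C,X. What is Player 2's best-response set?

u_2(P vs C,X) = 0
u_2(Q vs C,X) = 1
u_2(R vs C,X) = 3
u_2(S vs C,X) = 1
max payoff 3 at {R}

argmax u_2 = {R}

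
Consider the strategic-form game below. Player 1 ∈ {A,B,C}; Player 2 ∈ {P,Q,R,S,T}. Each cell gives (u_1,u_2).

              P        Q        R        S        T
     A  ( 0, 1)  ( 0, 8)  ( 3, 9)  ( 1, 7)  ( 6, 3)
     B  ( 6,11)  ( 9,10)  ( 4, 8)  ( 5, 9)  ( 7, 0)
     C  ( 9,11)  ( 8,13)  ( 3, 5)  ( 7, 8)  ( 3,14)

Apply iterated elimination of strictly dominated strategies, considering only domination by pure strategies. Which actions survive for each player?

P1 drop A (B beats it: P:6>0 Q:9>0 R:4>3 S:5>1 T:7>6)
P2 drop R (P beats it: B:11>8 C:11>5)
P2 drop S (P beats it: B:11>9 C:11>8)
P1→{B,C} P2→{P,Q,T}

Remaining: P1:{B,C} P2:{P,Q,T}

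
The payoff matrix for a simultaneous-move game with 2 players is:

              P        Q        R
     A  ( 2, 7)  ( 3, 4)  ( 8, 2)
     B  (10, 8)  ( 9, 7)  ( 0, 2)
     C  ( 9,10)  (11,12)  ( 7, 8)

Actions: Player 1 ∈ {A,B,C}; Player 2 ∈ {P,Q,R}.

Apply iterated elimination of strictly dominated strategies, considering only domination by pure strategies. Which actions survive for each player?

P2 drop R (P beats it: A:7>2 B:8>2 C:10>8)
P1 drop A (B beats it: P:10>2 Q:9>3)
P1→{B,C} P2→{P,Q}

Survivors P1:{B,C} P2:{P,Q}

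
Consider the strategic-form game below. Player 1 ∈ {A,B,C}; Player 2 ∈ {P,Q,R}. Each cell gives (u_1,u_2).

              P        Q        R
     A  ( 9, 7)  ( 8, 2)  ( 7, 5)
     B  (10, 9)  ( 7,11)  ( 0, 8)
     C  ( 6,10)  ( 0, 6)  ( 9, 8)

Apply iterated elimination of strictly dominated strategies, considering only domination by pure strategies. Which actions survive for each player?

IESDS → P1:{A,B} P2:{P,Q}

P2 drop R (P beats it: A:7>5 B:9>8 C:10>8)
P1 drop C (A beats it: P:9>6 Q:8>0)
P1→{A,B} P2→{P,Q}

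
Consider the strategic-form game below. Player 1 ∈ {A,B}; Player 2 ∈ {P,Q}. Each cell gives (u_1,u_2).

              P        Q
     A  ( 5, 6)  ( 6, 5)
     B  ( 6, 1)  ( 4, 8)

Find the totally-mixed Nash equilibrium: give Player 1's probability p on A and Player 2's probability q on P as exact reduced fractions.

(p,q) = (7/8, 2/3)

P1 indiff ⇒ q·5+(1-q)·6 = q·6+(1-q)·4 ⇒ q(-1) = (1-q)(-2) ⇒ q = 2/3
P2 indiff ⇒ p·6+(1-p)·1 = p·5+(1-p)·8 ⇒ p(1) = (1-p)(7) ⇒ p = 7/8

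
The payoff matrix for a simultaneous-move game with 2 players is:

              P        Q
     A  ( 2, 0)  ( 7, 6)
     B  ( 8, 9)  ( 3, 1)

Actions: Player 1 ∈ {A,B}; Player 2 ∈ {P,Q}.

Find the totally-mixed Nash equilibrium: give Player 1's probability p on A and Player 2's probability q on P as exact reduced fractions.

P1 indiff ⇒ q·2+(1-q)·7 = q·8+(1-q)·3 ⇒ q(-6) = (1-q)(-4) ⇒ q = 2/5
P2 indiff ⇒ p·0+(1-p)·9 = p·6+(1-p)·1 ⇒ p(-6) = (1-p)(-8) ⇒ p = 4/7

(p,q) = (4/7, 2/5)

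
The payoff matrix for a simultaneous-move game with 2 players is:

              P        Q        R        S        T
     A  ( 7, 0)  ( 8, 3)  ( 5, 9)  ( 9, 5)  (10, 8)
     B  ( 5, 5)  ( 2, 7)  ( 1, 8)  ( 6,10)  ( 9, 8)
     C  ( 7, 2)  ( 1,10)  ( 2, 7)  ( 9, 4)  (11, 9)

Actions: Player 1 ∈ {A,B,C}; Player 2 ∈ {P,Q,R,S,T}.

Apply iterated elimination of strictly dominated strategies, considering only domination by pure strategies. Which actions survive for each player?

IESDS → P1:{A,C} P2:{Q,R,T}

P1 drop B (A beats it: P:7>5 Q:8>2 R:5>1 S:9>6 T:10>9)
P2 drop P (Q beats it: A:3>0 C:10>2)
P2 drop S (R beats it: A:9>5 C:7>4)
P1→{A,C} P2→{Q,R,T}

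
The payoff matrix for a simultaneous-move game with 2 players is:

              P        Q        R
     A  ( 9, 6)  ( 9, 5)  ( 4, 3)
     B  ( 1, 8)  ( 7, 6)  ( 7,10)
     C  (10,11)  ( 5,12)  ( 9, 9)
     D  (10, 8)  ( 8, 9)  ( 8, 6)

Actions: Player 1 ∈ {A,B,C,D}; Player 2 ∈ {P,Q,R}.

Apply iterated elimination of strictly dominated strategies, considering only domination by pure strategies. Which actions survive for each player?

P1 drop B (D beats it: P:10>1 Q:8>7 R:8>7)
P2 drop R (P beats it: A:6>3 C:11>9 D:8>6)
P1→{A,C,D} P2→{P,Q}

Survivors P1:{A,C,D} P2:{P,Q}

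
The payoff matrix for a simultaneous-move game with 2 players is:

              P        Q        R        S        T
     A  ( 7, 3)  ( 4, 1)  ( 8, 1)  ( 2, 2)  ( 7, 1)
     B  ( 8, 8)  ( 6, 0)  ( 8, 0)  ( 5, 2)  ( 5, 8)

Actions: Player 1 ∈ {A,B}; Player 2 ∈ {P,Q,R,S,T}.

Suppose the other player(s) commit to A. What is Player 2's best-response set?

u_2(P vs A) = 3
u_2(Q vs A) = 1
u_2(R vs A) = 1
u_2(S vs A) = 2
u_2(T vs A) = 1
max payoff 3 at {P}

argmax u_2 = {P}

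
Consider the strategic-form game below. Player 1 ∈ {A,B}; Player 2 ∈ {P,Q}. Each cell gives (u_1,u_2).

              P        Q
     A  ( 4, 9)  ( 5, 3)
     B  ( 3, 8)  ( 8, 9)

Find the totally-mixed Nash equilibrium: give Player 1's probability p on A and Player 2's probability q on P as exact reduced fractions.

P1 indiff ⇒ q·4+(1-q)·5 = q·3+(1-q)·8 ⇒ q(1) = (1-q)(3) ⇒ q = 3/4
P2 indiff ⇒ p·9+(1-p)·8 = p·3+(1-p)·9 ⇒ p(6) = (1-p)(1) ⇒ p = 1/7

P1 mixes 1/7 on A; P2 mixes 3/4 on P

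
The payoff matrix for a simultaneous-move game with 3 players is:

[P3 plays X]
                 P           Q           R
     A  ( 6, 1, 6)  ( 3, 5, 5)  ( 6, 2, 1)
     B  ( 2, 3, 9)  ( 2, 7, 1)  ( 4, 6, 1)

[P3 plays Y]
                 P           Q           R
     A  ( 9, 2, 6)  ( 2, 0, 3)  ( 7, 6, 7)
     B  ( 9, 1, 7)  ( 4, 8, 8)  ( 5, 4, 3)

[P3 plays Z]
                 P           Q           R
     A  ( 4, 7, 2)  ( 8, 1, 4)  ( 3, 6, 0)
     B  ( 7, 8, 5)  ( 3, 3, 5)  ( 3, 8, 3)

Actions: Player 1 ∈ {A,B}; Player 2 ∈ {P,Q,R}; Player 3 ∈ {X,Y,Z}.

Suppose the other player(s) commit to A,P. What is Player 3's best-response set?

P3 best: {X,Y}

u_3(X vs A,P) = 6
u_3(Y vs A,P) = 6
u_3(Z vs A,P) = 2
max payoff 6 at {X,Y}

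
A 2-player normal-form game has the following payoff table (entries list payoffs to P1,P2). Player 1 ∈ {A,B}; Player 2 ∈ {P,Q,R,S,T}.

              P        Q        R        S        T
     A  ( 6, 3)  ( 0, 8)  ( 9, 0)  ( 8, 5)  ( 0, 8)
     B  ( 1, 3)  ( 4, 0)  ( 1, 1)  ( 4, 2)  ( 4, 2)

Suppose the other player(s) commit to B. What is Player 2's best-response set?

P2 best: {P}

u_2(P vs B) = 3
u_2(Q vs B) = 0
u_2(R vs B) = 1
u_2(S vs B) = 2
u_2(T vs B) = 2
max payoff 3 at {P}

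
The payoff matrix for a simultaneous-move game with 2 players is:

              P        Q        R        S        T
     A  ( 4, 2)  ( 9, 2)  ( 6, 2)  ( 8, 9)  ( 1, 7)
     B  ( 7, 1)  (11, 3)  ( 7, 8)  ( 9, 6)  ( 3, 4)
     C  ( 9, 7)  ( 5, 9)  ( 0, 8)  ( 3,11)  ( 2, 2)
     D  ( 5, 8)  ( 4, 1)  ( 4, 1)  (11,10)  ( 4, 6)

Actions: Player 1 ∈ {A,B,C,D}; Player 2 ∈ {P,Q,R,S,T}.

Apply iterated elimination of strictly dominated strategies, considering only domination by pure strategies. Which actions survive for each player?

P1 drop A (B beats it: P:7>4 Q:11>9 R:7>6 S:9>8 T:3>1)
P2 drop P (S beats it: B:6>1 C:11>7 D:10>8)
P1 drop C (B beats it: Q:11>5 R:7>0 S:9>3 T:3>2)
P2 drop Q (S beats it: B:6>3 D:10>1)
P2 drop T (S beats it: B:6>4 D:10>6)
P1→{B,D} P2→{R,S}

Remaining: P1:{B,D} P2:{R,S}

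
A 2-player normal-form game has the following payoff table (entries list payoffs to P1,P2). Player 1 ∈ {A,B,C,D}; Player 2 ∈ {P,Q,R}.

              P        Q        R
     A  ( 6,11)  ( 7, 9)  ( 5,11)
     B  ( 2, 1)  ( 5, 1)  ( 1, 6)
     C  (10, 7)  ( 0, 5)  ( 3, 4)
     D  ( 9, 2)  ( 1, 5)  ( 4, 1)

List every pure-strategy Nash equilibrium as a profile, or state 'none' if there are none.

(A,P): not NE [P1→C gives 10>6]
(A,Q): not NE [P2→R gives 11>9]
(A,R): NE
(B,P): not NE [P1→C gives 10>2; P2→R gives 6>1]
(B,Q): not NE [P1→A gives 7>5; P2→R gives 6>1]
(B,R): not NE [P1→A gives 5>1]
(C,P): NE
(C,Q): not NE [P1→A gives 7>0; P2→P gives 7>5]
(C,R): not NE [P1→A gives 5>3; P2→P gives 7>4]
(D,P): not NE [P1→C gives 10>9; P2→Q gives 5>2]
(D,Q): not NE [P1→A gives 7>1]
(D,R): not NE [P1→A gives 5>4; P2→Q gives 5>1]

NE set: (A,R), (C,P)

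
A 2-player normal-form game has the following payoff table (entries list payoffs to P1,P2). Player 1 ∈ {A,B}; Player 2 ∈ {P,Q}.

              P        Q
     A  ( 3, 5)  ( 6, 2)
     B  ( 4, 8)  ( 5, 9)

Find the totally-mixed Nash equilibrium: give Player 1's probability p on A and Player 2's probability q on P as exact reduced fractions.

P1 mixes 1/4 on A; P2 mixes 1/2 on P

P1 indiff ⇒ q·3+(1-q)·6 = q·4+(1-q)·5 ⇒ q(-1) = (1-q)(-1) ⇒ q = 1/2
P2 indiff ⇒ p·5+(1-p)·8 = p·2+(1-p)·9 ⇒ p(3) = (1-p)(1) ⇒ p = 1/4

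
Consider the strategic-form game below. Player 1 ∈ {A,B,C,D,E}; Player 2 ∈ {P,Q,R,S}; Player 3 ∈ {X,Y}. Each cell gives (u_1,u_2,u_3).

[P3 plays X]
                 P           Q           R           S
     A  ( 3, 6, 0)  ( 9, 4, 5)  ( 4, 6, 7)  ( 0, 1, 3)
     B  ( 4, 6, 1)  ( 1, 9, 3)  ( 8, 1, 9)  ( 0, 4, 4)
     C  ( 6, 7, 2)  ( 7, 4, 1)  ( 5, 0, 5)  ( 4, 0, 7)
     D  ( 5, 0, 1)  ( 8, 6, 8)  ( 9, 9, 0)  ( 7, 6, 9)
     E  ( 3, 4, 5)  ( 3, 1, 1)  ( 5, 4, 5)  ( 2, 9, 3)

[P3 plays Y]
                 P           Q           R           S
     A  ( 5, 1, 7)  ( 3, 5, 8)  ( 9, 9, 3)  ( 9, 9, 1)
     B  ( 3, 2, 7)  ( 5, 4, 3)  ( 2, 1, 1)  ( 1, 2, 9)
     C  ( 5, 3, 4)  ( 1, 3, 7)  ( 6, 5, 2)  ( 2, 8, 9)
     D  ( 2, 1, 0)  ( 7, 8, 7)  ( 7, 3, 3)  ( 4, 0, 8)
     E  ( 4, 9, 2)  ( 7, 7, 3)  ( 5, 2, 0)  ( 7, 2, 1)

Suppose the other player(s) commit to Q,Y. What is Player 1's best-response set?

u_1(A vs Q,Y) = 3
u_1(B vs Q,Y) = 5
u_1(C vs Q,Y) = 1
u_1(D vs Q,Y) = 7
u_1(E vs Q,Y) = 7
max payoff 7 at {D,E}

argmax u_1 = {D,E}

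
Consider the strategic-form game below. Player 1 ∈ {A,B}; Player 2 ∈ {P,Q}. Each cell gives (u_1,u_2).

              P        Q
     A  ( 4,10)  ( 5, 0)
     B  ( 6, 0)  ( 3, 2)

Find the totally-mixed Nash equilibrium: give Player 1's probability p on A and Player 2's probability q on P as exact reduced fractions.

p=1/6, q=1/2

P1 indiff ⇒ q·4+(1-q)·5 = q·6+(1-q)·3 ⇒ q(-2) = (1-q)(-2) ⇒ q = 1/2
P2 indiff ⇒ p·10+(1-p)·0 = p·0+(1-p)·2 ⇒ p(10) = (1-p)(2) ⇒ p = 1/6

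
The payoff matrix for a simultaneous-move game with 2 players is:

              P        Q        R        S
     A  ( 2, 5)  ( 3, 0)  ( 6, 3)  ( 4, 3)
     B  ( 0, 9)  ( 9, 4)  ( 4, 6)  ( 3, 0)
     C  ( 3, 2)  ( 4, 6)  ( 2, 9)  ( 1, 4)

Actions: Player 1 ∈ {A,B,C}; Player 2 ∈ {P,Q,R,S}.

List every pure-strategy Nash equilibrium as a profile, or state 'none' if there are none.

(A,P): not NE [P1→C gives 3>2]
(A,Q): not NE [P1→B gives 9>3; P2→P gives 5>0]
(A,R): not NE [P2→P gives 5>3]
(A,S): not NE [P2→P gives 5>3]
(B,P): not NE [P1→C gives 3>0]
(B,Q): not NE [P2→P gives 9>4]
(B,R): not NE [P1→A gives 6>4; P2→P gives 9>6]
(B,S): not NE [P1→A gives 4>3; P2→P gives 9>0]
(C,P): not NE [P2→R gives 9>2]
(C,Q): not NE [P1→B gives 9>4; P2→R gives 9>6]
(C,R): not NE [P1→A gives 6>2]
(C,S): not NE [P1→A gives 4>1; P2→R gives 9>4]

PSNE: ∅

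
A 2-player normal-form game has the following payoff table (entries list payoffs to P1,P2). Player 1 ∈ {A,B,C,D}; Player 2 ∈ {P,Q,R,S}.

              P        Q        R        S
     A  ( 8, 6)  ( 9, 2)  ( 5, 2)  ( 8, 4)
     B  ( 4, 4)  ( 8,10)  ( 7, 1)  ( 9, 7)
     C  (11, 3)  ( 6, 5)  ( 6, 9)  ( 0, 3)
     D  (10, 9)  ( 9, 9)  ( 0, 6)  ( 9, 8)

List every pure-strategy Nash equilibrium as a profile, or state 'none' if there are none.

Nash profiles: (D,Q)

(A,P): not NE [P1→C gives 11>8]
(A,Q): not NE [P2→P gives 6>2]
(A,R): not NE [P1→B gives 7>5; P2→P gives 6>2]
(A,S): not NE [P1→D gives 9>8; P2→P gives 6>4]
(B,P): not NE [P1→C gives 11>4; P2→Q gives 10>4]
(B,Q): not NE [P1→D gives 9>8]
(B,R): not NE [P2→Q gives 10>1]
(B,S): not NE [P2→Q gives 10>7]
(C,P): not NE [P2→R gives 9>3]
(C,Q): not NE [P1→D gives 9>6; P2→R gives 9>5]
(C,R): not NE [P1→B gives 7>6]
(C,S): not NE [P1→D gives 9>0; P2→R gives 9>3]
(D,P): not NE [P1→C gives 11>10]
(D,Q): NE
(D,R): not NE [P1→B gives 7>0; P2→Q gives 9>6]
(D,S): not NE [P2→Q gives 9>8]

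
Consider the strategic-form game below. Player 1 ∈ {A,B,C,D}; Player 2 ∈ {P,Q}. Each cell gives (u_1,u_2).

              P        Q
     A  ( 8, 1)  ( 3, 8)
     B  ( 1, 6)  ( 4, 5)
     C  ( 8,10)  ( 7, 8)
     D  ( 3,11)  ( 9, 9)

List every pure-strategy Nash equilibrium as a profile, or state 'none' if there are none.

(A,P): not NE [P2→Q gives 8>1]
(A,Q): not NE [P1→D gives 9>3]
(B,P): not NE [P1→C gives 8>1]
(B,Q): not NE [P1→D gives 9>4; P2→P gives 6>5]
(C,P): NE
(C,Q): not NE [P1→D gives 9>7; P2→P gives 10>8]
(D,P): not NE [P1→C gives 8>3]
(D,Q): not NE [P2→P gives 11>9]

Nash profiles: (C,P)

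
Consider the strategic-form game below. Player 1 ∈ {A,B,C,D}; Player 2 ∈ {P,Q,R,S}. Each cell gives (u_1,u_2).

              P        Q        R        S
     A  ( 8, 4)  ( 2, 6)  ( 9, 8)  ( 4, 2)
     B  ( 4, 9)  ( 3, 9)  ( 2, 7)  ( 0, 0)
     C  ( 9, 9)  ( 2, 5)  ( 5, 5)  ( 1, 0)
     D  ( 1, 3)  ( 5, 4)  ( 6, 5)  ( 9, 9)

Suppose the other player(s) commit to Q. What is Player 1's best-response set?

u_1(A vs Q) = 2
u_1(B vs Q) = 3
u_1(C vs Q) = 2
u_1(D vs Q) = 5
max payoff 5 at {D}

BR_1 = {D}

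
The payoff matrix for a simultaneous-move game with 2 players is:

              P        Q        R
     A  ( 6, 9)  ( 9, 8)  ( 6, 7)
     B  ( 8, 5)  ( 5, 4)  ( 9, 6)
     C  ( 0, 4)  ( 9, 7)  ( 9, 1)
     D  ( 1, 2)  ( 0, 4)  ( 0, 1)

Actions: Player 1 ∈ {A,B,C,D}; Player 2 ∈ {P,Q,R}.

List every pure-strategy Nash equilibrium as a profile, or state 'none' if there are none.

(A,P): not NE [P1→B gives 8>6]
(A,Q): not NE [P2→P gives 9>8]
(A,R): not NE [P1→C gives 9>6; P2→P gives 9>7]
(B,P): not NE [P2→R gives 6>5]
(B,Q): not NE [P1→C gives 9>5; P2→R gives 6>4]
(B,R): NE
(C,P): not NE [P1→B gives 8>0; P2→Q gives 7>4]
(C,Q): NE
(C,R): not NE [P2→Q gives 7>1]
(D,P): not NE [P1→B gives 8>1; P2→Q gives 4>2]
(D,Q): not NE [P1→C gives 9>0]
(D,R): not NE [P1→C gives 9>0; P2→Q gives 4>1]

Nash profiles: (B,R), (C,Q)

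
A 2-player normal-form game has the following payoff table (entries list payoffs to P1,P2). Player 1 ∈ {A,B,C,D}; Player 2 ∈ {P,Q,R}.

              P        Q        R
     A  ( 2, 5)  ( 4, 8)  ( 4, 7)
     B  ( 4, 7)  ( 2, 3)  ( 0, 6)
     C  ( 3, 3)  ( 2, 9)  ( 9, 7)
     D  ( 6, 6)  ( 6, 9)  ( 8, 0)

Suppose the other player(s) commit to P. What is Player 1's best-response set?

u_1(A vs P) = 2
u_1(B vs P) = 4
u_1(C vs P) = 3
u_1(D vs P) = 6
max payoff 6 at {D}

BR_1 = {D}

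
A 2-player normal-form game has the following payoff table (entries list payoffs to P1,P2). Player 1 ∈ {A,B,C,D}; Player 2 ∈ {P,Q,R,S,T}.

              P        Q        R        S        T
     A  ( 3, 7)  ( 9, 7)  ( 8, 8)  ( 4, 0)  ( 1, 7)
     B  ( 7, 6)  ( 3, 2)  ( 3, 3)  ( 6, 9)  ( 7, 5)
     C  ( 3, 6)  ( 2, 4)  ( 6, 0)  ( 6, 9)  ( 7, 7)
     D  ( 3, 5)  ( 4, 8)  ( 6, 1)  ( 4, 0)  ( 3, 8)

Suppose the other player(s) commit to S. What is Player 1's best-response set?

BR_1 = {B,C}

u_1(A vs S) = 4
u_1(B vs S) = 6
u_1(C vs S) = 6
u_1(D vs S) = 4
max payoff 6 at {B,C}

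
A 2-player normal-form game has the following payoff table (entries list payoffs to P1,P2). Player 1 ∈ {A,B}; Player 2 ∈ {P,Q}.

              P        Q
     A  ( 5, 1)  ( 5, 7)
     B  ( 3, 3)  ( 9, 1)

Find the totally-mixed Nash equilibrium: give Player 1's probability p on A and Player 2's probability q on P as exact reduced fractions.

(p,q) = (1/4, 2/3)

P1 indiff ⇒ q·5+(1-q)·5 = q·3+(1-q)·9 ⇒ q(2) = (1-q)(4) ⇒ q = 2/3
P2 indiff ⇒ p·1+(1-p)·3 = p·7+(1-p)·1 ⇒ p(-6) = (1-p)(-2) ⇒ p = 1/4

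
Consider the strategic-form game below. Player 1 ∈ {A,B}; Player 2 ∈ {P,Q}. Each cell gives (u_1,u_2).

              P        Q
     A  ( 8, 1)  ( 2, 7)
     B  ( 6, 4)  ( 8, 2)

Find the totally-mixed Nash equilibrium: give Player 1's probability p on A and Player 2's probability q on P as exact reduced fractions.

P1 indiff ⇒ q·8+(1-q)·2 = q·6+(1-q)·8 ⇒ q(2) = (1-q)(6) ⇒ q = 3/4
P2 indiff ⇒ p·1+(1-p)·4 = p·7+(1-p)·2 ⇒ p(-6) = (1-p)(-2) ⇒ p = 1/4

P1 mixes 1/4 on A; P2 mixes 3/4 on P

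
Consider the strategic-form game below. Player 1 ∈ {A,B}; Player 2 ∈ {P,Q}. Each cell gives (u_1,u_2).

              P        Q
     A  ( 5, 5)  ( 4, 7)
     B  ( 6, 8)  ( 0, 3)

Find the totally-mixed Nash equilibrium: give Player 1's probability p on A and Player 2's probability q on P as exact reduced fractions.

P1 indiff ⇒ q·5+(1-q)·4 = q·6+(1-q)·0 ⇒ q(-1) = (1-q)(-4) ⇒ q = 4/5
P2 indiff ⇒ p·5+(1-p)·8 = p·7+(1-p)·3 ⇒ p(-2) = (1-p)(-5) ⇒ p = 5/7

P1 mixes 5/7 on A; P2 mixes 4/5 on P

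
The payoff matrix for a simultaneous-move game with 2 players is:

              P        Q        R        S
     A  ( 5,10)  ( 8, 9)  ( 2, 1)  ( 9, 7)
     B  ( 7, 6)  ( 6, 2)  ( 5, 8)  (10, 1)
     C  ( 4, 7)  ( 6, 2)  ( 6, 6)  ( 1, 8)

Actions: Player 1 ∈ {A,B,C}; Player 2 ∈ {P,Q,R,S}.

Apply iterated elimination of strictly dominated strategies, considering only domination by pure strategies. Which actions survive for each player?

Survivors P1:{B,C} P2:{P,R,S}

P2 drop Q (P beats it: A:10>9 B:6>2 C:7>2)
P1 drop A (B beats it: P:7>5 R:5>2 S:10>9)
P1→{B,C} P2→{P,R,S}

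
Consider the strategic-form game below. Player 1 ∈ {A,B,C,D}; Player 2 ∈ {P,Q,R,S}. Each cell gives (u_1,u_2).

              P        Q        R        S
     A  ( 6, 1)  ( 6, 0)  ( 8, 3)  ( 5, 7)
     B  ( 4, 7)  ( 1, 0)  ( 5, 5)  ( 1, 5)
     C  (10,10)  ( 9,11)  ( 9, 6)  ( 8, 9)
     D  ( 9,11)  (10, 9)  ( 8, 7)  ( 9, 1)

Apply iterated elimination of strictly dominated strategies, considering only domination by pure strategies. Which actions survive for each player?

Survivors P1:{C,D} P2:{P,Q}

P1 drop A (C beats it: P:10>6 Q:9>6 R:9>8 S:8>5)
P1 drop B (C beats it: P:10>4 Q:9>1 R:9>5 S:8>1)
P2 drop R (P beats it: C:10>6 D:11>7)
P2 drop S (P beats it: C:10>9 D:11>1)
P1→{C,D} P2→{P,Q}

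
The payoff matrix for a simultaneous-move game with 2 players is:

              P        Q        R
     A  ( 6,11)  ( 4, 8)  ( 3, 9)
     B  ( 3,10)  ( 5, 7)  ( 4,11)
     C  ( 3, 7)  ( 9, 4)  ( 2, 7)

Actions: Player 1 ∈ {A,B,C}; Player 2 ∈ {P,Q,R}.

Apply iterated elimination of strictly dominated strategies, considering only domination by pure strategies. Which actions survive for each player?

P2 drop Q (P beats it: A:11>8 B:10>7 C:7>4)
P1 drop C (A beats it: P:6>3 R:3>2)
P1→{A,B} P2→{P,R}

IESDS → P1:{A,B} P2:{P,R}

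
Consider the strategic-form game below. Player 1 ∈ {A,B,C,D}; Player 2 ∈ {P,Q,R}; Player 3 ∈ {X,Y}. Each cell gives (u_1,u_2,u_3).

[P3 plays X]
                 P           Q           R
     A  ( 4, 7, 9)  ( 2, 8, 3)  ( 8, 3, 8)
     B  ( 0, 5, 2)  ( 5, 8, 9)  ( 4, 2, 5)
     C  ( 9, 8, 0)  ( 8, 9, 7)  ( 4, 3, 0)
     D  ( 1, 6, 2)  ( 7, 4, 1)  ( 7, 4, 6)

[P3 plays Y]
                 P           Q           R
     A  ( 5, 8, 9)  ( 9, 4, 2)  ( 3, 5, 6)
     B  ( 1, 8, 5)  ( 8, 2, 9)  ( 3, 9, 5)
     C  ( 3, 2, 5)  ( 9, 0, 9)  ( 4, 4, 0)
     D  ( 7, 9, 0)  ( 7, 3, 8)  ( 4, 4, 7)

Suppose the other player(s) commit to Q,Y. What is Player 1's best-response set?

u_1(A vs Q,Y) = 9
u_1(B vs Q,Y) = 8
u_1(C vs Q,Y) = 9
u_1(D vs Q,Y) = 7
max payoff 9 at {A,C}

BR_1 = {A,C}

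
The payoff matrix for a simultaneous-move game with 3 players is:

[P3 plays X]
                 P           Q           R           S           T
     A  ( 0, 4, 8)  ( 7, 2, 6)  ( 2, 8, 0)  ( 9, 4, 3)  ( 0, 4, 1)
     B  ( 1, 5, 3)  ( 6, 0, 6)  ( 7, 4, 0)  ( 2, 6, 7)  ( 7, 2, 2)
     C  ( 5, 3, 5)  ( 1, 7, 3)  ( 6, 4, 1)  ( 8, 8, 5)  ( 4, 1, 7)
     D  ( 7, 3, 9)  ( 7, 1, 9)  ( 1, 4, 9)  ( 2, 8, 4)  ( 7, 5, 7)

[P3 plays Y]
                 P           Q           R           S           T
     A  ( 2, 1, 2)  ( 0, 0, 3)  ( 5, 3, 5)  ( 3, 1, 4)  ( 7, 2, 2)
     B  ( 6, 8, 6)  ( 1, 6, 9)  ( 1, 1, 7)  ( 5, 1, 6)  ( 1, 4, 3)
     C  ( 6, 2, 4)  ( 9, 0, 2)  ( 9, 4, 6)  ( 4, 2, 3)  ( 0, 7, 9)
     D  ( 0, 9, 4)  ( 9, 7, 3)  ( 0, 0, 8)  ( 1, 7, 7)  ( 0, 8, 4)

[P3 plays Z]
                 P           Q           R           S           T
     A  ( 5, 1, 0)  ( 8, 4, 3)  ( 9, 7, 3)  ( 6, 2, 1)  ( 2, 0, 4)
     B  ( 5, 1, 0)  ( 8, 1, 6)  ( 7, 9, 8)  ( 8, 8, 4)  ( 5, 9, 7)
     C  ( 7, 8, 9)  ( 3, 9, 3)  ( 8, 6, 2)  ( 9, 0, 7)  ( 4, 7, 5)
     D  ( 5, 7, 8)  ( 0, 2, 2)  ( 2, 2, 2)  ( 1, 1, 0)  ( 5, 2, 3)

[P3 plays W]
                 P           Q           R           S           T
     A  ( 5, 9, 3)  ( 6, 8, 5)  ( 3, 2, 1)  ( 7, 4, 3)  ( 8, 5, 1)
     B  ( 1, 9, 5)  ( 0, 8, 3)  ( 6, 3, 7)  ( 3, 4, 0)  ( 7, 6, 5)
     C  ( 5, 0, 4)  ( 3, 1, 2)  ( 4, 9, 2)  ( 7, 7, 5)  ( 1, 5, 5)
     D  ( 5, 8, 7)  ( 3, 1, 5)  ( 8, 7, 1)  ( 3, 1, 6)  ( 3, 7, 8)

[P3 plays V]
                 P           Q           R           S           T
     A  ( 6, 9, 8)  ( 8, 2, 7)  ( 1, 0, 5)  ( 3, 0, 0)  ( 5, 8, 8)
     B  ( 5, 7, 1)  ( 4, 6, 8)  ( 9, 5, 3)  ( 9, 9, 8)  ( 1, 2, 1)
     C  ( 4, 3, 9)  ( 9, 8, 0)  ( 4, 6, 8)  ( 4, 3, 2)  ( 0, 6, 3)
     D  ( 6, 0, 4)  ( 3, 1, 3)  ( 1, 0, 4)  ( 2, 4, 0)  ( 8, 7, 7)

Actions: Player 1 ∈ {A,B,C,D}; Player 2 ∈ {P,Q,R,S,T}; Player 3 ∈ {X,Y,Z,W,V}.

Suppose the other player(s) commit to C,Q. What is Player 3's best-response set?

argmax u_3 = {X,Z}

u_3(X vs C,Q) = 3
u_3(Y vs C,Q) = 2
u_3(Z vs C,Q) = 3
u_3(W vs C,Q) = 2
u_3(V vs C,Q) = 0
max payoff 3 at {X,Z}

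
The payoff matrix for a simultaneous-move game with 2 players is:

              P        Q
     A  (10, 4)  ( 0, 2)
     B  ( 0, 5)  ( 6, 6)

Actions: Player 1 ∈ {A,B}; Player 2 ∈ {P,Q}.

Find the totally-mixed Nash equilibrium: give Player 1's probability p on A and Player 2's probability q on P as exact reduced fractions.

P1 indiff ⇒ q·10+(1-q)·0 = q·0+(1-q)·6 ⇒ q(10) = (1-q)(6) ⇒ q = 3/8
P2 indiff ⇒ p·4+(1-p)·5 = p·2+(1-p)·6 ⇒ p(2) = (1-p)(1) ⇒ p = 1/3

(p,q) = (1/3, 3/8)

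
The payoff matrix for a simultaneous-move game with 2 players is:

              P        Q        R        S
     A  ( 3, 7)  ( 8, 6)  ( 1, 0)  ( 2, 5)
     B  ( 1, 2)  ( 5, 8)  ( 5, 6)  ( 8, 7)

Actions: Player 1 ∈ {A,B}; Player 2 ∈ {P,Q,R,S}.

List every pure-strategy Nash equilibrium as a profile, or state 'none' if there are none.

(A,P): NE
(A,Q): not NE [P2→P gives 7>6]
(A,R): not NE [P1→B gives 5>1; P2→P gives 7>0]
(A,S): not NE [P1→B gives 8>2; P2→P gives 7>5]
(B,P): not NE [P1→A gives 3>1; P2→Q gives 8>2]
(B,Q): not NE [P1→A gives 8>5]
(B,R): not NE [P2→Q gives 8>6]
(B,S): not NE [P2→Q gives 8>7]

PSNE = {(A,P)}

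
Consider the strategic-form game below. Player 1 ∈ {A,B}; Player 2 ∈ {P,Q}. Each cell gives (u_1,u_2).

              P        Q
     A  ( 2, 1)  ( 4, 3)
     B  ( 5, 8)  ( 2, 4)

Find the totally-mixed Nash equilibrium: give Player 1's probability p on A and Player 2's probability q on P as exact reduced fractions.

P1 indiff ⇒ q·2+(1-q)·4 = q·5+(1-q)·2 ⇒ q(-3) = (1-q)(-2) ⇒ q = 2/5
P2 indiff ⇒ p·1+(1-p)·8 = p·3+(1-p)·4 ⇒ p(-2) = (1-p)(-4) ⇒ p = 2/3

P1 mixes 2/3 on A; P2 mixes 2/5 on P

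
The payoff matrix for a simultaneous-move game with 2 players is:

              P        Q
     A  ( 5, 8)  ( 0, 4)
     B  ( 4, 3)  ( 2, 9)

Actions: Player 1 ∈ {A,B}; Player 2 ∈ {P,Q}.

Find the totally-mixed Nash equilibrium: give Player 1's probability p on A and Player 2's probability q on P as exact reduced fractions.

P1 mixes 3/5 on A; P2 mixes 2/3 on P

P1 indiff ⇒ q·5+(1-q)·0 = q·4+(1-q)·2 ⇒ q(1) = (1-q)(2) ⇒ q = 2/3
P2 indiff ⇒ p·8+(1-p)·3 = p·4+(1-p)·9 ⇒ p(4) = (1-p)(6) ⇒ p = 3/5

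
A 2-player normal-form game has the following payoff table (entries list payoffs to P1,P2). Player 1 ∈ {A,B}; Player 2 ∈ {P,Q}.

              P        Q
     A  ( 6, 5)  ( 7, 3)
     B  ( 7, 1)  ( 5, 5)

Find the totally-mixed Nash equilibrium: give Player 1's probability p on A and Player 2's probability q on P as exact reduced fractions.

P1 indiff ⇒ q·6+(1-q)·7 = q·7+(1-q)·5 ⇒ q(-1) = (1-q)(-2) ⇒ q = 2/3
P2 indiff ⇒ p·5+(1-p)·1 = p·3+(1-p)·5 ⇒ p(2) = (1-p)(4) ⇒ p = 2/3

p=2/3, q=2/3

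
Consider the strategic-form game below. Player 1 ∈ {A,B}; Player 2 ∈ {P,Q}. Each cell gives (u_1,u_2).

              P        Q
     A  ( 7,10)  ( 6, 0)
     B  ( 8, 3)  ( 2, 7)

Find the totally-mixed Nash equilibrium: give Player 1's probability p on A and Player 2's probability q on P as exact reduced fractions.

P1 indiff ⇒ q·7+(1-q)·6 = q·8+(1-q)·2 ⇒ q(-1) = (1-q)(-4) ⇒ q = 4/5
P2 indiff ⇒ p·10+(1-p)·3 = p·0+(1-p)·7 ⇒ p(10) = (1-p)(4) ⇒ p = 2/7

(p,q) = (2/7, 4/5)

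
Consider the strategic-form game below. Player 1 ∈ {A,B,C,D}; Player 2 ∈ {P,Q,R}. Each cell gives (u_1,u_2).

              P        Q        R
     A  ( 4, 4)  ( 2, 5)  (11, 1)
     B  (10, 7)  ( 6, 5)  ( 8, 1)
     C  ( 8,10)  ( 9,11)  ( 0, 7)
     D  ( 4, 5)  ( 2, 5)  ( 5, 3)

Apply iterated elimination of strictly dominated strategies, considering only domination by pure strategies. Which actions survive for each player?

Survivors P1:{B,C} P2:{P,Q}

P1 drop D (B beats it: P:10>4 Q:6>2 R:8>5)
P2 drop R (P beats it: A:4>1 B:7>1 C:10>7)
P1 drop A (B beats it: P:10>4 Q:6>2)
P1→{B,C} P2→{P,Q}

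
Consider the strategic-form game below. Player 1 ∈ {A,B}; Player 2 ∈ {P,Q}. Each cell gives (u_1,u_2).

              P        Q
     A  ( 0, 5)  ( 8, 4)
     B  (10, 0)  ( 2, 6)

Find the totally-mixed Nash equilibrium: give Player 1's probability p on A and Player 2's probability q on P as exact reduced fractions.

P1 indiff ⇒ q·0+(1-q)·8 = q·10+(1-q)·2 ⇒ q(-10) = (1-q)(-6) ⇒ q = 3/8
P2 indiff ⇒ p·5+(1-p)·0 = p·4+(1-p)·6 ⇒ p(1) = (1-p)(6) ⇒ p = 6/7

(p,q) = (6/7, 3/8)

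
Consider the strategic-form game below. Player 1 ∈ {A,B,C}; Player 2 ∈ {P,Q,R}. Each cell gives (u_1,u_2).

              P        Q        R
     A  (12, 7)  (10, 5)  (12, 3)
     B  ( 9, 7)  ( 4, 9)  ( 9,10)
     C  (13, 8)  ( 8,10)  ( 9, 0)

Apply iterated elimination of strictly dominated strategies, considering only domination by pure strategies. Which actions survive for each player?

P1 drop B (A beats it: P:12>9 Q:10>4 R:12>9)
P2 drop R (P beats it: A:7>3 C:8>0)
P1→{A,C} P2→{P,Q}

Remaining: P1:{A,C} P2:{P,Q}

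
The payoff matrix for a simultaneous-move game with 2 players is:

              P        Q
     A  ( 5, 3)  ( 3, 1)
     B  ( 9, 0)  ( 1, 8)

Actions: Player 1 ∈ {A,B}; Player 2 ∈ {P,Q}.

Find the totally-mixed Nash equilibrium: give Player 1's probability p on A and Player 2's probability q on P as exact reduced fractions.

P1 indiff ⇒ q·5+(1-q)·3 = q·9+(1-q)·1 ⇒ q(-4) = (1-q)(-2) ⇒ q = 1/3
P2 indiff ⇒ p·3+(1-p)·0 = p·1+(1-p)·8 ⇒ p(2) = (1-p)(8) ⇒ p = 4/5

(p,q) = (4/5, 1/3)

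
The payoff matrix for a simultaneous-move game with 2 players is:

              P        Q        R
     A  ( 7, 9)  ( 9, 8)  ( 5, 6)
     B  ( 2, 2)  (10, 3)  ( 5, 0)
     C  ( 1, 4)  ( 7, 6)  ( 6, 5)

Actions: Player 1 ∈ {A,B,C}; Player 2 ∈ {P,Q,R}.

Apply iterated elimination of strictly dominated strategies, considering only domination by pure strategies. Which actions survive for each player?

Remaining: P1:{A,B} P2:{P,Q}

P2 drop R (Q beats it: A:8>6 B:3>0 C:6>5)
P1 drop C (A beats it: P:7>1 Q:9>7)
P1→{A,B} P2→{P,Q}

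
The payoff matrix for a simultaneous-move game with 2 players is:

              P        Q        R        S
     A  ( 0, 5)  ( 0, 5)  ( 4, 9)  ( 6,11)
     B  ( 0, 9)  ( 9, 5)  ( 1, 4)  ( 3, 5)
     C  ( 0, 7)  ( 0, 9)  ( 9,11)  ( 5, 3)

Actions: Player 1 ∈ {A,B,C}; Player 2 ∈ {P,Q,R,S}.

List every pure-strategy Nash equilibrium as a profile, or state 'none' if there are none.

PSNE = {(A,S), (B,P), (C,R)}

(A,P): not NE [P2→S gives 11>5]
(A,Q): not NE [P1→B gives 9>0; P2→S gives 11>5]
(A,R): not NE [P1→C gives 9>4; P2→S gives 11>9]
(A,S): NE
(B,P): NE
(B,Q): not NE [P2→P gives 9>5]
(B,R): not NE [P1→C gives 9>1; P2→P gives 9>4]
(B,S): not NE [P1→A gives 6>3; P2→P gives 9>5]
(C,P): not NE [P2→R gives 11>7]
(C,Q): not NE [P1→B gives 9>0; P2→R gives 11>9]
(C,R): NE
(C,S): not NE [P1→A gives 6>5; P2→R gives 11>3]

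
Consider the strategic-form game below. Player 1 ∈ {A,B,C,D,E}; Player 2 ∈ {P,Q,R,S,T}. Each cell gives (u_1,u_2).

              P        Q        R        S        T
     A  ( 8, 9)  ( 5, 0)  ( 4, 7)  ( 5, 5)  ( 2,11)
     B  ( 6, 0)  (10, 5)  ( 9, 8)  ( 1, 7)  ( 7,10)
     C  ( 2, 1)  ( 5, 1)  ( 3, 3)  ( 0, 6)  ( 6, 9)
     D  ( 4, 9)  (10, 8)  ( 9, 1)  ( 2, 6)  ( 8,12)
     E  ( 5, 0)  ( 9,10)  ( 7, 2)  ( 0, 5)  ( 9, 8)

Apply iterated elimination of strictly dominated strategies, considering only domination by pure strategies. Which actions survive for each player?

Survivors P1:{B,D,E} P2:{Q,T}

P1 drop C (B beats it: P:6>2 Q:10>5 R:9>3 S:1>0 T:7>6)
P2 drop P (T beats it: A:11>9 B:10>0 D:12>9 E:8>0)
P2 drop R (T beats it: A:11>7 B:10>8 D:12>1 E:8>2)
P2 drop S (T beats it: A:11>5 B:10>7 D:12>6 E:8>5)
P1 drop A (B beats it: Q:10>5 T:7>2)
P1→{B,D,E} P2→{Q,T}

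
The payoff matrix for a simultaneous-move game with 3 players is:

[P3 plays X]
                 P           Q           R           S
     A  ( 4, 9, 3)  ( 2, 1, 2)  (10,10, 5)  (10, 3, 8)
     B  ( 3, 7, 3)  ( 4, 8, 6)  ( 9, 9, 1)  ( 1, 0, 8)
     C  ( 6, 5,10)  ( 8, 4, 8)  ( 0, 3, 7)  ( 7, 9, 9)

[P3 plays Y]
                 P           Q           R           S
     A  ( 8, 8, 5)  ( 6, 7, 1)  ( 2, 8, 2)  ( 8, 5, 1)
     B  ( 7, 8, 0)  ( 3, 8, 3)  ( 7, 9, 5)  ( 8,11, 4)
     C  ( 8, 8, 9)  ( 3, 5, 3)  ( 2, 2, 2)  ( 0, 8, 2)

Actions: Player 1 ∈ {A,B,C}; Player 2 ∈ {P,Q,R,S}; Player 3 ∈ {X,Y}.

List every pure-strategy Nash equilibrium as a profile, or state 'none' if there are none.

(A,P,X): not NE [P1→C gives 6>4; P2→R gives 10>9; P3→Y gives 5>3]
(A,P,Y): NE
(A,Q,X): not NE [P1→C gives 8>2; P2→R gives 10>1]
(A,Q,Y): not NE [P2→R gives 8>7; P3→X gives 2>1]
(A,R,X): NE
(A,R,Y): not NE [P1→B gives 7>2; P3→X gives 5>2]
(A,S,X): not NE [P2→R gives 10>3]
(A,S,Y): not NE [P2→R gives 8>5; P3→X gives 8>1]
(B,P,X): not NE [P1→C gives 6>3; P2→R gives 9>7]
(B,P,Y): not NE [P1→C gives 8>7; P2→S gives 11>8; P3→X gives 3>0]
(B,Q,X): not NE [P1→C gives 8>4; P2→R gives 9>8]
(B,Q,Y): not NE [P1→A gives 6>3; P2→S gives 11>8; P3→X gives 6>3]
(B,R,X): not NE [P1→A gives 10>9; P3→Y gives 5>1]
(B,R,Y): not NE [P2→S gives 11>9]
(B,S,X): not NE [P1→A gives 10>1; P2→R gives 9>0]
(B,S,Y): not NE [P3→X gives 8>4]
(C,P,X): not NE [P2→S gives 9>5]
(C,P,Y): not NE [P3→X gives 10>9]
(C,Q,X): not NE [P2→S gives 9>4]
(C,Q,Y): not NE [P1→A gives 6>3; P2→S gives 8>5; P3→X gives 8>3]
(C,R,X): not NE [P1→A gives 10>0; P2→S gives 9>3]
(C,R,Y): not NE [P1→B gives 7>2; P2→S gives 8>2; P3→X gives 7>2]
(C,S,X): not NE [P1→A gives 10>7]
(C,S,Y): not NE [P1→B gives 8>0; P3→X gives 9>2]

PSNE = {(A,P,Y), (A,R,X)}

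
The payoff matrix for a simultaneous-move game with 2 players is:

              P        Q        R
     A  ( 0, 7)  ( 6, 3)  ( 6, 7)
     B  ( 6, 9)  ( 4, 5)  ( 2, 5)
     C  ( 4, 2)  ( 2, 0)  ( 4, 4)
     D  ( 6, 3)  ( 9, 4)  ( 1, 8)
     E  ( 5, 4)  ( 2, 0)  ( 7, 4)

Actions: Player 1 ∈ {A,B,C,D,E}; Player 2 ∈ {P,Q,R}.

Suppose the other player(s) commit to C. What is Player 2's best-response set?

u_2(P vs C) = 2
u_2(Q vs C) = 0
u_2(R vs C) = 4
max payoff 4 at {R}

argmax u_2 = {R}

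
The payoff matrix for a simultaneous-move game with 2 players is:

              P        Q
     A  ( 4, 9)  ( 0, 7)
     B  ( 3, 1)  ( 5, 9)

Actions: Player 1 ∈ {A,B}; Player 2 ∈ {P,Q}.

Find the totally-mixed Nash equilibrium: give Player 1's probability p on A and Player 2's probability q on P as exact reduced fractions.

p=4/5, q=5/6

P1 indiff ⇒ q·4+(1-q)·0 = q·3+(1-q)·5 ⇒ q(1) = (1-q)(5) ⇒ q = 5/6
P2 indiff ⇒ p·9+(1-p)·1 = p·7+(1-p)·9 ⇒ p(2) = (1-p)(8) ⇒ p = 4/5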